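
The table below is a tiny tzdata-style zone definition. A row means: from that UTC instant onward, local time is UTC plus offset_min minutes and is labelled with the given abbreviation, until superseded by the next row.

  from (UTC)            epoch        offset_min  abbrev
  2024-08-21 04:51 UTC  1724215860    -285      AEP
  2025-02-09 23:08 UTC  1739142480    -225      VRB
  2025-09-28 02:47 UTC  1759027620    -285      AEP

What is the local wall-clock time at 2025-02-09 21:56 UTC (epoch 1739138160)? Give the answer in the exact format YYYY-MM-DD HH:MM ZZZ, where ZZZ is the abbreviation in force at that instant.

2025-02-09 17:11 AEP

Query: 2025-02-09 21:56 UTC
Rule 1/3 (AEP, -04:45): 2024-08-21 04:51 UTC ≤ query < 2025-02-09 23:08 UTC
21·60 + 56 - 285 = 1031 min
1031 = 0·1440 + 1031; 1031 = 17·60 + 11 → 17:11, same day
→ 2025-02-09 17:11 AEP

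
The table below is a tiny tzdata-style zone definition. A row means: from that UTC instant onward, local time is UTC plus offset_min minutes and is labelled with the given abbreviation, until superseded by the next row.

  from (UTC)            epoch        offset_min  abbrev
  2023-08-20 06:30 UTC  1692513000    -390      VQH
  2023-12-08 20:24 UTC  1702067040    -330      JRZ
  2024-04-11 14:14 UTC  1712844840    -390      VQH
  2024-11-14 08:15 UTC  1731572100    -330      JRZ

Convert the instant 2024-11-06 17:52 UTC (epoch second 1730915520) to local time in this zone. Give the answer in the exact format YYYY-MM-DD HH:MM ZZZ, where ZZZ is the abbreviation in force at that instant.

Query: 2024-11-06 17:52 UTC
Rule 3/4 (VQH, -06:30): 2024-04-11 14:14 UTC ≤ query < 2024-11-14 08:15 UTC
17·60 + 52 - 390 = 682 min
682 = 0·1440 + 682; 682 = 11·60 + 22 → 11:22, same day
→ 2024-11-06 11:22 VQH

2024-11-06 11:22 VQH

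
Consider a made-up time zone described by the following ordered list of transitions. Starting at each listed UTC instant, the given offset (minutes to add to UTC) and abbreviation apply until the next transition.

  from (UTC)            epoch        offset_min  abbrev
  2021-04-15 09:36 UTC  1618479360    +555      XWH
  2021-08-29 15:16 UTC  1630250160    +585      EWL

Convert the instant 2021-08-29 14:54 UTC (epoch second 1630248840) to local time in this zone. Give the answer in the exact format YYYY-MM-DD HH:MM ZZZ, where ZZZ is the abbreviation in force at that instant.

Query: 2021-08-29 14:54 UTC
Rule 1/2 (XWH, +09:15): 2021-04-15 09:36 UTC ≤ query < 2021-08-29 15:16 UTC
14·60 + 54 + 555 = 1449 min
1449 = 1·1440 + 9; 9 = 0·60 + 9 → 00:09, 2021-08-29 + 1 day = 2021-08-30
→ 2021-08-30 00:09 XWH

2021-08-30 00:09 XWH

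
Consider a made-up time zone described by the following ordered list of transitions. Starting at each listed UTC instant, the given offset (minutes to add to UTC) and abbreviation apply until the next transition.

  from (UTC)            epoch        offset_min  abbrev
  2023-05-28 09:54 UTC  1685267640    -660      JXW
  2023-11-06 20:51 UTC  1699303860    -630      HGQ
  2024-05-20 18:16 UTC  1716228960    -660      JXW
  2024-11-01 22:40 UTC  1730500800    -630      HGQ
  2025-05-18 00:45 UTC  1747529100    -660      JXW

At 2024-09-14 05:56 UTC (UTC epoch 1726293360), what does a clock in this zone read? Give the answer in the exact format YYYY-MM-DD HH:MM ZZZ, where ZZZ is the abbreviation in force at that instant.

2024-09-13 18:56 JXW

Query: 2024-09-14 05:56 UTC
Rule 3/5 (JXW, -11:00): 2024-05-20 18:16 UTC ≤ query < 2024-11-01 22:40 UTC
5·60 + 56 - 660 = -304 min
-304 = -1·1440 + 1136; 1136 = 18·60 + 56 → 18:56, 2024-09-14 - 1 day = 2024-09-13
→ 2024-09-13 18:56 JXW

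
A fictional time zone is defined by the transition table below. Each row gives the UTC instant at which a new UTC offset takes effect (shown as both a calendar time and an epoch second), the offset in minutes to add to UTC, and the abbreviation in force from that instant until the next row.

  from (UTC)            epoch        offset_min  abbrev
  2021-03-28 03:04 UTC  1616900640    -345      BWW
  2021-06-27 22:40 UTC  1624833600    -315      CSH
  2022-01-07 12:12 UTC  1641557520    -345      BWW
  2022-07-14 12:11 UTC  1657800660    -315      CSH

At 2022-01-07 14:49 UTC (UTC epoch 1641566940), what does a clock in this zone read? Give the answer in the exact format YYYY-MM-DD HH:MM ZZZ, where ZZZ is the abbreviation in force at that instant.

2022-01-07 09:04 BWW

Query: 2022-01-07 14:49 UTC
Rule 3/4 (BWW, -05:45): 2022-01-07 12:12 UTC ≤ query < 2022-07-14 12:11 UTC
14·60 + 49 - 345 = 544 min
544 = 0·1440 + 544; 544 = 9·60 + 4 → 09:04, same day
→ 2022-01-07 09:04 BWW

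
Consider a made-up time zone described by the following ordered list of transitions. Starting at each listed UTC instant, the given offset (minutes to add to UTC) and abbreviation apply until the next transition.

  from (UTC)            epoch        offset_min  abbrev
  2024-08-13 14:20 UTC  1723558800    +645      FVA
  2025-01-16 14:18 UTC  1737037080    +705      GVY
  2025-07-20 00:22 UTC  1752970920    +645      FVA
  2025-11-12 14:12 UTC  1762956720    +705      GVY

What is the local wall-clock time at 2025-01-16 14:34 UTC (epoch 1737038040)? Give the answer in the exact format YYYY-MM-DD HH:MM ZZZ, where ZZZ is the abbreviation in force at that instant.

Query: 2025-01-16 14:34 UTC
Rule 2/4 (GVY, +11:45): 2025-01-16 14:18 UTC ≤ query < 2025-07-20 00:22 UTC
14·60 + 34 + 705 = 1579 min
1579 = 1·1440 + 139; 139 = 2·60 + 19 → 02:19, 2025-01-16 + 1 day = 2025-01-17
→ 2025-01-17 02:19 GVY

2025-01-17 02:19 GVY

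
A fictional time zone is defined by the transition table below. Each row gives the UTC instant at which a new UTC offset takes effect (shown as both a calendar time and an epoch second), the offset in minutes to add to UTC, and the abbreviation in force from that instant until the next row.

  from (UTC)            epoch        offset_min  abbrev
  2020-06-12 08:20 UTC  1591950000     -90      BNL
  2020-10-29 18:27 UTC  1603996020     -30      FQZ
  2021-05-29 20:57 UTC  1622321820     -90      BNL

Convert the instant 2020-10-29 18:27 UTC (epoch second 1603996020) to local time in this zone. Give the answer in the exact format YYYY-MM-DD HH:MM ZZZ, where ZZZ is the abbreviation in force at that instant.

2020-10-29 17:57 FQZ

Query: 2020-10-29 18:27 UTC
Rule 2/3 (FQZ, -00:30): 2020-10-29 18:27 UTC ≤ query < 2021-05-29 20:57 UTC
18·60 + 27 - 30 = 1077 min
1077 = 0·1440 + 1077; 1077 = 17·60 + 57 → 17:57, same day
→ 2020-10-29 17:57 FQZ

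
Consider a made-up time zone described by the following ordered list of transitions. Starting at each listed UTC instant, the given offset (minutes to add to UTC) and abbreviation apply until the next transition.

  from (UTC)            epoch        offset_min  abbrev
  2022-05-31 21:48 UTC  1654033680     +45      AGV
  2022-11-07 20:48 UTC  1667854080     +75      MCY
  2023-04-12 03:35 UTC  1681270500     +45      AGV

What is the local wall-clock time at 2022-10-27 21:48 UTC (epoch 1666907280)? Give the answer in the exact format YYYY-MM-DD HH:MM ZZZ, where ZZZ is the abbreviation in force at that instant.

Query: 2022-10-27 21:48 UTC
Rule 1/3 (AGV, +00:45): 2022-05-31 21:48 UTC ≤ query < 2022-11-07 20:48 UTC
21·60 + 48 + 45 = 1353 min
1353 = 0·1440 + 1353; 1353 = 22·60 + 33 → 22:33, same day
→ 2022-10-27 22:33 AGV

2022-10-27 22:33 AGV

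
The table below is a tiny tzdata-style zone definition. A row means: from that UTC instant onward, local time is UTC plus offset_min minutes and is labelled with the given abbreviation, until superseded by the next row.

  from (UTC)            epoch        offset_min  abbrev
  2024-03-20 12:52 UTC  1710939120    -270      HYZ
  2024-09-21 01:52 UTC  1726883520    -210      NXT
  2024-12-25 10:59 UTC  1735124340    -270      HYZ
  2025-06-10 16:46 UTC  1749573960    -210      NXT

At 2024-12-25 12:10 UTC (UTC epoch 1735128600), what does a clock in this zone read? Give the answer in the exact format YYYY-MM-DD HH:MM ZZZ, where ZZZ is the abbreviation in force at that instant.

Query: 2024-12-25 12:10 UTC
Rule 3/4 (HYZ, -04:30): 2024-12-25 10:59 UTC ≤ query < 2025-06-10 16:46 UTC
12·60 + 10 - 270 = 460 min
460 = 0·1440 + 460; 460 = 7·60 + 40 → 07:40, same day
→ 2024-12-25 07:40 HYZ

2024-12-25 07:40 HYZ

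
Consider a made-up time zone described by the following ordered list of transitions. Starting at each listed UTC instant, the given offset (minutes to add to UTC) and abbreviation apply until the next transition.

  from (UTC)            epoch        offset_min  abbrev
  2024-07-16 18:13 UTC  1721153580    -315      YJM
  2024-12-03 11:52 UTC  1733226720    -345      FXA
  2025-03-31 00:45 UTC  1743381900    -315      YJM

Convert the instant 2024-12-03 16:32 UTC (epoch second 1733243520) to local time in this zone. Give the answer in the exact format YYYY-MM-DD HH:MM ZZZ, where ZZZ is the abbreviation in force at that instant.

2024-12-03 10:47 FXA

Query: 2024-12-03 16:32 UTC
Rule 2/3 (FXA, -05:45): 2024-12-03 11:52 UTC ≤ query < 2025-03-31 00:45 UTC
16·60 + 32 - 345 = 647 min
647 = 0·1440 + 647; 647 = 10·60 + 47 → 10:47, same day
→ 2024-12-03 10:47 FXA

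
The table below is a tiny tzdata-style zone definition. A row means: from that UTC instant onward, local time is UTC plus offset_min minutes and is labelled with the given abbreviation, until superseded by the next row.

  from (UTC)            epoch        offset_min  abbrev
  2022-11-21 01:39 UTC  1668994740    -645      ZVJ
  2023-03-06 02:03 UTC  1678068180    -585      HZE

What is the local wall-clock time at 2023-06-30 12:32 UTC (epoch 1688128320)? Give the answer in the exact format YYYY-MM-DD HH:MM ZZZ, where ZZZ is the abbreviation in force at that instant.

2023-06-30 02:47 HZE

Query: 2023-06-30 12:32 UTC
Rule 2/2 (HZE, -09:45): 2023-03-06 02:03 UTC ≤ query < +∞
12·60 + 32 - 585 = 167 min
167 = 0·1440 + 167; 167 = 2·60 + 47 → 02:47, same day
→ 2023-06-30 02:47 HZE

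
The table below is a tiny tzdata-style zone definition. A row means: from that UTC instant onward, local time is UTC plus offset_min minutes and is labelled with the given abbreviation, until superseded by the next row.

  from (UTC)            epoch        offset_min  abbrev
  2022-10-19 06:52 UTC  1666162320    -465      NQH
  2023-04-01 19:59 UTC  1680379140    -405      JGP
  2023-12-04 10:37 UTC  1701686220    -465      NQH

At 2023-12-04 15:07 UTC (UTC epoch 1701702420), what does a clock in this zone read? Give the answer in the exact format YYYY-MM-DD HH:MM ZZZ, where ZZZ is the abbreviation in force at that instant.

Query: 2023-12-04 15:07 UTC
Rule 3/3 (NQH, -07:45): 2023-12-04 10:37 UTC ≤ query < +∞
15·60 + 7 - 465 = 442 min
442 = 0·1440 + 442; 442 = 7·60 + 22 → 07:22, same day
→ 2023-12-04 07:22 NQH

2023-12-04 07:22 NQH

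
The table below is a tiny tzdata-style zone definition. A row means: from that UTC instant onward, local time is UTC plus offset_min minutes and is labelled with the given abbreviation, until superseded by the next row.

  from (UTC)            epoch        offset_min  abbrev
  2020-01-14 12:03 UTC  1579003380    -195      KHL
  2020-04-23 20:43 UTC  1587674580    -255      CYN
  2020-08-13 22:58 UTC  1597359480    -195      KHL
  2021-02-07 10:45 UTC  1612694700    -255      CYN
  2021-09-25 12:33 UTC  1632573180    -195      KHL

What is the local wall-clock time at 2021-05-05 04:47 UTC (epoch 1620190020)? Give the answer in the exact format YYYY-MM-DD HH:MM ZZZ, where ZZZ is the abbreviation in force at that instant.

Query: 2021-05-05 04:47 UTC
Rule 4/5 (CYN, -04:15): 2021-02-07 10:45 UTC ≤ query < 2021-09-25 12:33 UTC
4·60 + 47 - 255 = 32 min
32 = 0·1440 + 32; 32 = 0·60 + 32 → 00:32, same day
→ 2021-05-05 00:32 CYN

2021-05-05 00:32 CYN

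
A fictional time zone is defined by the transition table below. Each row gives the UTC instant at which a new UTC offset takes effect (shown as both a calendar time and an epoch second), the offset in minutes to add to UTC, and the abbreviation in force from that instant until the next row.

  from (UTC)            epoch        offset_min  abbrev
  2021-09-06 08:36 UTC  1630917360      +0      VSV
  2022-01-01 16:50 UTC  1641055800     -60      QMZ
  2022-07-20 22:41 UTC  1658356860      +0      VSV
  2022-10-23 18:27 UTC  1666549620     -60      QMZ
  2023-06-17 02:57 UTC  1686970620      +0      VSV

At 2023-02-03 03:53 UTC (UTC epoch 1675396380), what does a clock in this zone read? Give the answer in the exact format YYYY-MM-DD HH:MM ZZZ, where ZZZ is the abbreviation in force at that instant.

2023-02-03 02:53 QMZ

Query: 2023-02-03 03:53 UTC
Rule 4/5 (QMZ, -01:00): 2022-10-23 18:27 UTC ≤ query < 2023-06-17 02:57 UTC
3·60 + 53 - 60 = 173 min
173 = 0·1440 + 173; 173 = 2·60 + 53 → 02:53, same day
→ 2023-02-03 02:53 QMZ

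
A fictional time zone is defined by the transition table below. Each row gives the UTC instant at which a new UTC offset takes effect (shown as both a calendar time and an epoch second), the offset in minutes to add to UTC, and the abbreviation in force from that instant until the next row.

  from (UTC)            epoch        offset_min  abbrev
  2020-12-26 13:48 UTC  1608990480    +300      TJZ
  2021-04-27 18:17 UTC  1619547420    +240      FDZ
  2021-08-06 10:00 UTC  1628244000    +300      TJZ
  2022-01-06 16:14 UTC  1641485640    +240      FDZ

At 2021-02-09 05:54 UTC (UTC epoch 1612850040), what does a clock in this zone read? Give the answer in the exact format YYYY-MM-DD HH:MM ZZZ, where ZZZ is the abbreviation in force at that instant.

Query: 2021-02-09 05:54 UTC
Rule 1/4 (TJZ, +05:00): 2020-12-26 13:48 UTC ≤ query < 2021-04-27 18:17 UTC
5·60 + 54 + 300 = 654 min
654 = 0·1440 + 654; 654 = 10·60 + 54 → 10:54, same day
→ 2021-02-09 10:54 TJZ

2021-02-09 10:54 TJZ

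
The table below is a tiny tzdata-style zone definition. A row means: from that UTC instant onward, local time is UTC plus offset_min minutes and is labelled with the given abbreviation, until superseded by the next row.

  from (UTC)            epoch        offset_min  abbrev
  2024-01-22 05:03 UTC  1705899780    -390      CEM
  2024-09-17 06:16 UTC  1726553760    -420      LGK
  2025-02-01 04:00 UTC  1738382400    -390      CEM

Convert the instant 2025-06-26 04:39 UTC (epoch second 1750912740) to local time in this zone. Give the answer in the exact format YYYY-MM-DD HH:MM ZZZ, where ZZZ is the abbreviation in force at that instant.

2025-06-25 22:09 CEM

Query: 2025-06-26 04:39 UTC
Rule 3/3 (CEM, -06:30): 2025-02-01 04:00 UTC ≤ query < +∞
4·60 + 39 - 390 = -111 min
-111 = -1·1440 + 1329; 1329 = 22·60 + 9 → 22:09, 2025-06-26 - 1 day = 2025-06-25
→ 2025-06-25 22:09 CEM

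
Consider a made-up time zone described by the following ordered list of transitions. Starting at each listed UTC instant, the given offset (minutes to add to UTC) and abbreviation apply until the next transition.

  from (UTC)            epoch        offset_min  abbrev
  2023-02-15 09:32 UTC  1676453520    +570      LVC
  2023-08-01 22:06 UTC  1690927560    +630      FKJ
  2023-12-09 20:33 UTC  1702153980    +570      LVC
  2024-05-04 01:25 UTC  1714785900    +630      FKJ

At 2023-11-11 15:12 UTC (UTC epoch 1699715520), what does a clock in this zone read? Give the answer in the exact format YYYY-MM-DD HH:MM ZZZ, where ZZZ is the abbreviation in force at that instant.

2023-11-12 01:42 FKJ

Query: 2023-11-11 15:12 UTC
Rule 2/4 (FKJ, +10:30): 2023-08-01 22:06 UTC ≤ query < 2023-12-09 20:33 UTC
15·60 + 12 + 630 = 1542 min
1542 = 1·1440 + 102; 102 = 1·60 + 42 → 01:42, 2023-11-11 + 1 day = 2023-11-12
→ 2023-11-12 01:42 FKJ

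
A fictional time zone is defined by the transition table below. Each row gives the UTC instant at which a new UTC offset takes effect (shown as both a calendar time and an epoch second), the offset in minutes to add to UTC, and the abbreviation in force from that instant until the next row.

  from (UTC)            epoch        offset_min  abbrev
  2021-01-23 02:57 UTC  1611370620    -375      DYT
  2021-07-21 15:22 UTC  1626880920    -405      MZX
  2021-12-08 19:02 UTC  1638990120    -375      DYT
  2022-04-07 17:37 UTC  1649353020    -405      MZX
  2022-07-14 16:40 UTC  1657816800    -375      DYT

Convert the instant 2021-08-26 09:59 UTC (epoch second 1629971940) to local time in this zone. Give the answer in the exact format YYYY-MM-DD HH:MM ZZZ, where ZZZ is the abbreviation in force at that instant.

Query: 2021-08-26 09:59 UTC
Rule 2/5 (MZX, -06:45): 2021-07-21 15:22 UTC ≤ query < 2021-12-08 19:02 UTC
9·60 + 59 - 405 = 194 min
194 = 0·1440 + 194; 194 = 3·60 + 14 → 03:14, same day
→ 2021-08-26 03:14 MZX

2021-08-26 03:14 MZX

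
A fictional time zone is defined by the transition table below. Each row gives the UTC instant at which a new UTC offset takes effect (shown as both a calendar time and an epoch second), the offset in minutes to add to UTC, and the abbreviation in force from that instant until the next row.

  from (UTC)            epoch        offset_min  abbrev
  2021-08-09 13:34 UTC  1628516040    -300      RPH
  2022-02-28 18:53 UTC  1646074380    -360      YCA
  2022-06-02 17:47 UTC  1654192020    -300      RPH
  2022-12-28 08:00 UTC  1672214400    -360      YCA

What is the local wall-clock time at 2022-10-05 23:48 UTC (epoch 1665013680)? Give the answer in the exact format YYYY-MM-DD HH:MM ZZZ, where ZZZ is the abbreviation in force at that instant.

2022-10-05 18:48 RPH

Query: 2022-10-05 23:48 UTC
Rule 3/4 (RPH, -05:00): 2022-06-02 17:47 UTC ≤ query < 2022-12-28 08:00 UTC
23·60 + 48 - 300 = 1128 min
1128 = 0·1440 + 1128; 1128 = 18·60 + 48 → 18:48, same day
→ 2022-10-05 18:48 RPH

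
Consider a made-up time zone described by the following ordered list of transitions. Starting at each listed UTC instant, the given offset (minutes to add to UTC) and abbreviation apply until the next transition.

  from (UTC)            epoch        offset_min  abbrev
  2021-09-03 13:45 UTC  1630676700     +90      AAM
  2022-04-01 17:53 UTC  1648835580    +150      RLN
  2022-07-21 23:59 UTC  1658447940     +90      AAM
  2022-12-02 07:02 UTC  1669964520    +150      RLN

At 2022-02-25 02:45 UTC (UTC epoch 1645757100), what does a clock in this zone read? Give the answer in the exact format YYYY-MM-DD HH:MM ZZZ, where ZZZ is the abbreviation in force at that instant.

2022-02-25 04:15 AAM

Query: 2022-02-25 02:45 UTC
Rule 1/4 (AAM, +01:30): 2021-09-03 13:45 UTC ≤ query < 2022-04-01 17:53 UTC
2·60 + 45 + 90 = 255 min
255 = 0·1440 + 255; 255 = 4·60 + 15 → 04:15, same day
→ 2022-02-25 04:15 AAM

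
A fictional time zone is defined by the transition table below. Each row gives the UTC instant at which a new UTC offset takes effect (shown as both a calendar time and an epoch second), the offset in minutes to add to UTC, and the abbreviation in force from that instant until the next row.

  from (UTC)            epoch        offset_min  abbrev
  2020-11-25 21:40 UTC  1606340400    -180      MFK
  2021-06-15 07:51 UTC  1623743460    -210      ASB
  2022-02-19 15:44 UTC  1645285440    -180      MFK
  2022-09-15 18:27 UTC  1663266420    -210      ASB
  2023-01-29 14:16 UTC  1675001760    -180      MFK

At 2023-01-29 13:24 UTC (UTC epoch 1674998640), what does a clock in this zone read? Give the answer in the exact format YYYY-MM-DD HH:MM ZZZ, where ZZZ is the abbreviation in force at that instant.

Query: 2023-01-29 13:24 UTC
Rule 4/5 (ASB, -03:30): 2022-09-15 18:27 UTC ≤ query < 2023-01-29 14:16 UTC
13·60 + 24 - 210 = 594 min
594 = 0·1440 + 594; 594 = 9·60 + 54 → 09:54, same day
→ 2023-01-29 09:54 ASB

2023-01-29 09:54 ASB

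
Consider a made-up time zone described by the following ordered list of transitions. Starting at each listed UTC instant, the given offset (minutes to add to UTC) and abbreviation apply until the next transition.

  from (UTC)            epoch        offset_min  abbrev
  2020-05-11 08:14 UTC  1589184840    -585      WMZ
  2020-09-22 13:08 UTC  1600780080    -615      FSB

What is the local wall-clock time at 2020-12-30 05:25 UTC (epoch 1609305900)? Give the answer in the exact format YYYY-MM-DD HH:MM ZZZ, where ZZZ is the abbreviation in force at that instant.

2020-12-29 19:10 FSB

Query: 2020-12-30 05:25 UTC
Rule 2/2 (FSB, -10:15): 2020-09-22 13:08 UTC ≤ query < +∞
5·60 + 25 - 615 = -290 min
-290 = -1·1440 + 1150; 1150 = 19·60 + 10 → 19:10, 2020-12-30 - 1 day = 2020-12-29
→ 2020-12-29 19:10 FSB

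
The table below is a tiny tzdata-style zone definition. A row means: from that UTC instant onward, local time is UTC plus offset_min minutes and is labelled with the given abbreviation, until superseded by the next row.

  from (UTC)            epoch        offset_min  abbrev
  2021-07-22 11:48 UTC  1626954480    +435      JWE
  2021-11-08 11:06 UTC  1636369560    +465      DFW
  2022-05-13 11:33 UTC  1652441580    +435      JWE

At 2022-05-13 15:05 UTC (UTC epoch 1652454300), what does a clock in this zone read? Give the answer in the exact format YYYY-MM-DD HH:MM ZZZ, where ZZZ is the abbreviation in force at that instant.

Query: 2022-05-13 15:05 UTC
Rule 3/3 (JWE, +07:15): 2022-05-13 11:33 UTC ≤ query < +∞
15·60 + 5 + 435 = 1340 min
1340 = 0·1440 + 1340; 1340 = 22·60 + 20 → 22:20, same day
→ 2022-05-13 22:20 JWE

2022-05-13 22:20 JWE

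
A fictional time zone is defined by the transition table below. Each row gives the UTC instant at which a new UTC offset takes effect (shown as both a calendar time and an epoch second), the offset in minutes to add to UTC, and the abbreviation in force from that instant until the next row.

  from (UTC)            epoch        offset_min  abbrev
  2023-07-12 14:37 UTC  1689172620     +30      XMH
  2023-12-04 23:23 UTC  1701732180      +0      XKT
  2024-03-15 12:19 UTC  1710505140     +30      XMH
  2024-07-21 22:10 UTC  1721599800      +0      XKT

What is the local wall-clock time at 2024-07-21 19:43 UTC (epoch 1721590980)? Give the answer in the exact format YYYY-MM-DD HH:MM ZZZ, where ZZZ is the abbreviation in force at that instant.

Query: 2024-07-21 19:43 UTC
Rule 3/4 (XMH, +00:30): 2024-03-15 12:19 UTC ≤ query < 2024-07-21 22:10 UTC
19·60 + 43 + 30 = 1213 min
1213 = 0·1440 + 1213; 1213 = 20·60 + 13 → 20:13, same day
→ 2024-07-21 20:13 XMH

2024-07-21 20:13 XMH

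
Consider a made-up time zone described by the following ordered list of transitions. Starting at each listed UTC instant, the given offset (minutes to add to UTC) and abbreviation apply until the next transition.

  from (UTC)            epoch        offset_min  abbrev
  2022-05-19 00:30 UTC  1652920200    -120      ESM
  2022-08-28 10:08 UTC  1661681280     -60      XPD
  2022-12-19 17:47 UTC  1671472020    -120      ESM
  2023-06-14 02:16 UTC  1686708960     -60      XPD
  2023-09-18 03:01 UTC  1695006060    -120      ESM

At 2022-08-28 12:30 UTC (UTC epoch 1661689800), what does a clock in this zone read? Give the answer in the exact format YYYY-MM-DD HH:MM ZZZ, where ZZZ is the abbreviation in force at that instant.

2022-08-28 11:30 XPD

Query: 2022-08-28 12:30 UTC
Rule 2/5 (XPD, -01:00): 2022-08-28 10:08 UTC ≤ query < 2022-12-19 17:47 UTC
12·60 + 30 - 60 = 690 min
690 = 0·1440 + 690; 690 = 11·60 + 30 → 11:30, same day
→ 2022-08-28 11:30 XPD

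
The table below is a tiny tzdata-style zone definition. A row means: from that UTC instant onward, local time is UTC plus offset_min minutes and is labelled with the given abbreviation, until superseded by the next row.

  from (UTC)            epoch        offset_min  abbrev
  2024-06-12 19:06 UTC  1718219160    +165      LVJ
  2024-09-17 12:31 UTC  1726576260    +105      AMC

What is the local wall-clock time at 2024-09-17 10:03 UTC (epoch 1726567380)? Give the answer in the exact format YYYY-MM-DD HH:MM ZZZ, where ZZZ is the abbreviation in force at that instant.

2024-09-17 12:48 LVJ

Query: 2024-09-17 10:03 UTC
Rule 1/2 (LVJ, +02:45): 2024-06-12 19:06 UTC ≤ query < 2024-09-17 12:31 UTC
10·60 + 3 + 165 = 768 min
768 = 0·1440 + 768; 768 = 12·60 + 48 → 12:48, same day
→ 2024-09-17 12:48 LVJ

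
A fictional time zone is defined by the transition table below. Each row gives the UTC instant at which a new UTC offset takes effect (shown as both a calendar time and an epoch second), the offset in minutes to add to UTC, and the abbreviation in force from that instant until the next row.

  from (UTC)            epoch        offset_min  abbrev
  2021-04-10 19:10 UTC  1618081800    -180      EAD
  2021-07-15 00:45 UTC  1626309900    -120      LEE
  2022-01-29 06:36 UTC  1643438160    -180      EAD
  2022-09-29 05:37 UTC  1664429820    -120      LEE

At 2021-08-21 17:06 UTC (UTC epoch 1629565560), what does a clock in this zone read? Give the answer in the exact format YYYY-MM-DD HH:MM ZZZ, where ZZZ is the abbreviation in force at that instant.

Query: 2021-08-21 17:06 UTC
Rule 2/4 (LEE, -02:00): 2021-07-15 00:45 UTC ≤ query < 2022-01-29 06:36 UTC
17·60 + 6 - 120 = 906 min
906 = 0·1440 + 906; 906 = 15·60 + 6 → 15:06, same day
→ 2021-08-21 15:06 LEE

2021-08-21 15:06 LEE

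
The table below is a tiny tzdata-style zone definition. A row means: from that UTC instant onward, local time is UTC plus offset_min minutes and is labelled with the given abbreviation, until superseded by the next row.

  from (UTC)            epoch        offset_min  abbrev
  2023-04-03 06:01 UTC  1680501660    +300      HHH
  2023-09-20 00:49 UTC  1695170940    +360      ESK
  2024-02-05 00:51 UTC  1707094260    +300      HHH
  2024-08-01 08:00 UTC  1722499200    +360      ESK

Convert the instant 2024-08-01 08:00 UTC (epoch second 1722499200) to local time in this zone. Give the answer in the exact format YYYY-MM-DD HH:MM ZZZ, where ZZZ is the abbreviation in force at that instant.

Query: 2024-08-01 08:00 UTC
Rule 4/4 (ESK, +06:00): 2024-08-01 08:00 UTC ≤ query < +∞
8·60 + 0 + 360 = 840 min
840 = 0·1440 + 840; 840 = 14·60 + 0 → 14:00, same day
→ 2024-08-01 14:00 ESK

2024-08-01 14:00 ESK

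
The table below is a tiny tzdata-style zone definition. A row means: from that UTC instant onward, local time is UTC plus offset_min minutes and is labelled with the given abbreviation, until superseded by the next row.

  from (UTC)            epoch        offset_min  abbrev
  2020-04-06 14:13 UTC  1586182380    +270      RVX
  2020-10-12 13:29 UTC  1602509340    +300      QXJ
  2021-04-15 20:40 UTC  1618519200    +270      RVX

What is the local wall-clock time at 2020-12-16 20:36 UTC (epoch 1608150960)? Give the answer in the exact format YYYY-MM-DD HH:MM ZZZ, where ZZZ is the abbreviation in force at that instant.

Query: 2020-12-16 20:36 UTC
Rule 2/3 (QXJ, +05:00): 2020-10-12 13:29 UTC ≤ query < 2021-04-15 20:40 UTC
20·60 + 36 + 300 = 1536 min
1536 = 1·1440 + 96; 96 = 1·60 + 36 → 01:36, 2020-12-16 + 1 day = 2020-12-17
→ 2020-12-17 01:36 QXJ

2020-12-17 01:36 QXJ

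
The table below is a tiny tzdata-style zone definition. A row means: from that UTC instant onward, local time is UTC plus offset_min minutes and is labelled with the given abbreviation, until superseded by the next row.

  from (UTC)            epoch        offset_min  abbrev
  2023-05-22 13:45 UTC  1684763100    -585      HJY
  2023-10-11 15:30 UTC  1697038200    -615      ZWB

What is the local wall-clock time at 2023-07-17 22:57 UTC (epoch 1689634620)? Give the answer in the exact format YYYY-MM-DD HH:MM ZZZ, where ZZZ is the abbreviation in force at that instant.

2023-07-17 13:12 HJY

Query: 2023-07-17 22:57 UTC
Rule 1/2 (HJY, -09:45): 2023-05-22 13:45 UTC ≤ query < 2023-10-11 15:30 UTC
22·60 + 57 - 585 = 792 min
792 = 0·1440 + 792; 792 = 13·60 + 12 → 13:12, same day
→ 2023-07-17 13:12 HJY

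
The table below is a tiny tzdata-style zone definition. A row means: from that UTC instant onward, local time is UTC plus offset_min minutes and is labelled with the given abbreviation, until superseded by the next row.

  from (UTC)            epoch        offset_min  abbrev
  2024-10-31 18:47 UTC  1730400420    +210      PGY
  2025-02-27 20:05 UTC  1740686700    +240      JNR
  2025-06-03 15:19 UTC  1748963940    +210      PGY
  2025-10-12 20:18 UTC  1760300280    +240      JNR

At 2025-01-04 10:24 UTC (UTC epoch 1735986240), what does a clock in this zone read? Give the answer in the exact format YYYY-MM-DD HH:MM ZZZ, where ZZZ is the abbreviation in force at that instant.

Query: 2025-01-04 10:24 UTC
Rule 1/4 (PGY, +03:30): 2024-10-31 18:47 UTC ≤ query < 2025-02-27 20:05 UTC
10·60 + 24 + 210 = 834 min
834 = 0·1440 + 834; 834 = 13·60 + 54 → 13:54, same day
→ 2025-01-04 13:54 PGY

2025-01-04 13:54 PGY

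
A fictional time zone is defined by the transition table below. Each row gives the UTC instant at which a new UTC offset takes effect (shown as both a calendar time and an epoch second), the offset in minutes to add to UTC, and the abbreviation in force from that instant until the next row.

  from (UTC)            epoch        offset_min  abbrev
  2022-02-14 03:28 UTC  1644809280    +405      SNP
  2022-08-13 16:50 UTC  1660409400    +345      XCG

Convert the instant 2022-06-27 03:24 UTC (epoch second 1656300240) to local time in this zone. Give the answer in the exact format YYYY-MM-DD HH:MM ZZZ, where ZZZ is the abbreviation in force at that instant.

2022-06-27 10:09 SNP

Query: 2022-06-27 03:24 UTC
Rule 1/2 (SNP, +06:45): 2022-02-14 03:28 UTC ≤ query < 2022-08-13 16:50 UTC
3·60 + 24 + 405 = 609 min
609 = 0·1440 + 609; 609 = 10·60 + 9 → 10:09, same day
→ 2022-06-27 10:09 SNP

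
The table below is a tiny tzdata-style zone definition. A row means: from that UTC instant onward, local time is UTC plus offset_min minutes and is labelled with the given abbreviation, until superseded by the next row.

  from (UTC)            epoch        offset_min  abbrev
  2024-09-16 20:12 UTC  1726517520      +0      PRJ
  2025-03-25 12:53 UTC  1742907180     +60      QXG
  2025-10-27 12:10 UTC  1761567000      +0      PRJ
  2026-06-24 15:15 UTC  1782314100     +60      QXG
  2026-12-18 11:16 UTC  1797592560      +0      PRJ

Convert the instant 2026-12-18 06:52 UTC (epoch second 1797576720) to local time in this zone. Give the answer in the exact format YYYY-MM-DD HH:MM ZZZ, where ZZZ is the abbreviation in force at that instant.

2026-12-18 07:52 QXG

Query: 2026-12-18 06:52 UTC
Rule 4/5 (QXG, +01:00): 2026-06-24 15:15 UTC ≤ query < 2026-12-18 11:16 UTC
6·60 + 52 + 60 = 472 min
472 = 0·1440 + 472; 472 = 7·60 + 52 → 07:52, same day
→ 2026-12-18 07:52 QXG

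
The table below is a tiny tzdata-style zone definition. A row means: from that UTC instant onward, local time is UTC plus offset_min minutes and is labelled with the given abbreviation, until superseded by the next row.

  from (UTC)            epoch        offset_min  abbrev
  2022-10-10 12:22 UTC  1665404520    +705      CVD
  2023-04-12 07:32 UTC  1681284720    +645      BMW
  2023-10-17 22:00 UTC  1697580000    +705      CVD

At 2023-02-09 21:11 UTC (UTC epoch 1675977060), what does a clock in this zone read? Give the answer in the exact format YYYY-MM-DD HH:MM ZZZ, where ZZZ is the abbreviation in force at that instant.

2023-02-10 08:56 CVD

Query: 2023-02-09 21:11 UTC
Rule 1/3 (CVD, +11:45): 2022-10-10 12:22 UTC ≤ query < 2023-04-12 07:32 UTC
21·60 + 11 + 705 = 1976 min
1976 = 1·1440 + 536; 536 = 8·60 + 56 → 08:56, 2023-02-09 + 1 day = 2023-02-10
→ 2023-02-10 08:56 CVD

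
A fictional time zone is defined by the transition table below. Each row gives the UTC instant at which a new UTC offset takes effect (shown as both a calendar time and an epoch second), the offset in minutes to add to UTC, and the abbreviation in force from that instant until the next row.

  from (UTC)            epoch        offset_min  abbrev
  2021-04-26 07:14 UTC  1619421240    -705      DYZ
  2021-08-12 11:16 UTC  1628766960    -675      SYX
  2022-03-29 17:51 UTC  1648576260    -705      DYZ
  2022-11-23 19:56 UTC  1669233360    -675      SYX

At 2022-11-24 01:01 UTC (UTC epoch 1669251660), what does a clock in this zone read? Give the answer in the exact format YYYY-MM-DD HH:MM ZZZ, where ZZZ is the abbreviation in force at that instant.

2022-11-23 13:46 SYX

Query: 2022-11-24 01:01 UTC
Rule 4/4 (SYX, -11:15): 2022-11-23 19:56 UTC ≤ query < +∞
1·60 + 1 - 675 = -614 min
-614 = -1·1440 + 826; 826 = 13·60 + 46 → 13:46, 2022-11-24 - 1 day = 2022-11-23
→ 2022-11-23 13:46 SYX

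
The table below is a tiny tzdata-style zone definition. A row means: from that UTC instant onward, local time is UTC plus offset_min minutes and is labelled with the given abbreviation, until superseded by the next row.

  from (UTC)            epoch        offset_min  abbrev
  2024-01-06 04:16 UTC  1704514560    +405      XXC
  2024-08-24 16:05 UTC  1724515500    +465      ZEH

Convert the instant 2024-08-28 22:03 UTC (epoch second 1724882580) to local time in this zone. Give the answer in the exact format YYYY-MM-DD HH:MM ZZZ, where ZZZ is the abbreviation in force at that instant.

2024-08-29 05:48 ZEH

Query: 2024-08-28 22:03 UTC
Rule 2/2 (ZEH, +07:45): 2024-08-24 16:05 UTC ≤ query < +∞
22·60 + 3 + 465 = 1788 min
1788 = 1·1440 + 348; 348 = 5·60 + 48 → 05:48, 2024-08-28 + 1 day = 2024-08-29
→ 2024-08-29 05:48 ZEH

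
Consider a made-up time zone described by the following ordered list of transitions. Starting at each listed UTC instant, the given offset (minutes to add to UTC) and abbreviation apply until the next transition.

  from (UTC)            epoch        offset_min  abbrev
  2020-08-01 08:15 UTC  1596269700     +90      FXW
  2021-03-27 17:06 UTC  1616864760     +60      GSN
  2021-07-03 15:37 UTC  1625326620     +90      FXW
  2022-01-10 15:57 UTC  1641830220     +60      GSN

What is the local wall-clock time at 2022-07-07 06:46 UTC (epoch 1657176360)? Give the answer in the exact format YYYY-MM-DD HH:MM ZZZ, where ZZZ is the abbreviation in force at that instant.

Query: 2022-07-07 06:46 UTC
Rule 4/4 (GSN, +01:00): 2022-01-10 15:57 UTC ≤ query < +∞
6·60 + 46 + 60 = 466 min
466 = 0·1440 + 466; 466 = 7·60 + 46 → 07:46, same day
→ 2022-07-07 07:46 GSN

2022-07-07 07:46 GSN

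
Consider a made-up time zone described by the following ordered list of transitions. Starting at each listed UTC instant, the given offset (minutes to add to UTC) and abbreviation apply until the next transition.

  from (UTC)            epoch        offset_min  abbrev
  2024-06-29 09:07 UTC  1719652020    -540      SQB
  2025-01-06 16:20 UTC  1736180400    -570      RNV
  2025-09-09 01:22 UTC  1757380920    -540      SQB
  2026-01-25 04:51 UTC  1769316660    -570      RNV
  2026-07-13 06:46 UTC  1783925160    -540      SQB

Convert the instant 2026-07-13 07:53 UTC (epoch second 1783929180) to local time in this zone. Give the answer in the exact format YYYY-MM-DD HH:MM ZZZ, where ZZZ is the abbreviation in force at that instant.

Query: 2026-07-13 07:53 UTC
Rule 5/5 (SQB, -09:00): 2026-07-13 06:46 UTC ≤ query < +∞
7·60 + 53 - 540 = -67 min
-67 = -1·1440 + 1373; 1373 = 22·60 + 53 → 22:53, 2026-07-13 - 1 day = 2026-07-12
→ 2026-07-12 22:53 SQB

2026-07-12 22:53 SQB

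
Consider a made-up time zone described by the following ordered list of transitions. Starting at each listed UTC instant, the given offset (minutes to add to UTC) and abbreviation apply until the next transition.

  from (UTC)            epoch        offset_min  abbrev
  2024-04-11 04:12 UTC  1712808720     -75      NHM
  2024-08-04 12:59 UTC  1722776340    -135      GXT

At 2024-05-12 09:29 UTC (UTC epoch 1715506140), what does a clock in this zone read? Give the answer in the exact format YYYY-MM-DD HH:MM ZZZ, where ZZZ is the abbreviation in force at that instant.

2024-05-12 08:14 NHM

Query: 2024-05-12 09:29 UTC
Rule 1/2 (NHM, -01:15): 2024-04-11 04:12 UTC ≤ query < 2024-08-04 12:59 UTC
9·60 + 29 - 75 = 494 min
494 = 0·1440 + 494; 494 = 8·60 + 14 → 08:14, same day
→ 2024-05-12 08:14 NHM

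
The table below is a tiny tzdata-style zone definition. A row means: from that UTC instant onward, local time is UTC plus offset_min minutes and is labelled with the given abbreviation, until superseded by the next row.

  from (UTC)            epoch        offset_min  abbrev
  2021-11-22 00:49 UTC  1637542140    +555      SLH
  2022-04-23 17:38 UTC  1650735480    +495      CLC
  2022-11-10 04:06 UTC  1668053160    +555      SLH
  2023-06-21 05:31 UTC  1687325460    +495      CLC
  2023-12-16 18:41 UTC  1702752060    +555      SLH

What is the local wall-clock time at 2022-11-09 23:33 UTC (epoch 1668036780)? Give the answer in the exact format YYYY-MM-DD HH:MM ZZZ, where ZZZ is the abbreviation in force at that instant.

2022-11-10 07:48 CLC

Query: 2022-11-09 23:33 UTC
Rule 2/5 (CLC, +08:15): 2022-04-23 17:38 UTC ≤ query < 2022-11-10 04:06 UTC
23·60 + 33 + 495 = 1908 min
1908 = 1·1440 + 468; 468 = 7·60 + 48 → 07:48, 2022-11-09 + 1 day = 2022-11-10
→ 2022-11-10 07:48 CLC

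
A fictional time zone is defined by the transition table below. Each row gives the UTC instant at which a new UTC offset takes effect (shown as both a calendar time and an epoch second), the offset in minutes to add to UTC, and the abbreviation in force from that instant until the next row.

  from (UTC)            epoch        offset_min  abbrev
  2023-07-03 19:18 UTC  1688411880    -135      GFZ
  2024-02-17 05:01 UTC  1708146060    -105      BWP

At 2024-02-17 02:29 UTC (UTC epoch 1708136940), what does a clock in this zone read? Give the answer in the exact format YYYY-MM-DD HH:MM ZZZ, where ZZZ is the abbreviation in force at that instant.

Query: 2024-02-17 02:29 UTC
Rule 1/2 (GFZ, -02:15): 2023-07-03 19:18 UTC ≤ query < 2024-02-17 05:01 UTC
2·60 + 29 - 135 = 14 min
14 = 0·1440 + 14; 14 = 0·60 + 14 → 00:14, same day
→ 2024-02-17 00:14 GFZ

2024-02-17 00:14 GFZ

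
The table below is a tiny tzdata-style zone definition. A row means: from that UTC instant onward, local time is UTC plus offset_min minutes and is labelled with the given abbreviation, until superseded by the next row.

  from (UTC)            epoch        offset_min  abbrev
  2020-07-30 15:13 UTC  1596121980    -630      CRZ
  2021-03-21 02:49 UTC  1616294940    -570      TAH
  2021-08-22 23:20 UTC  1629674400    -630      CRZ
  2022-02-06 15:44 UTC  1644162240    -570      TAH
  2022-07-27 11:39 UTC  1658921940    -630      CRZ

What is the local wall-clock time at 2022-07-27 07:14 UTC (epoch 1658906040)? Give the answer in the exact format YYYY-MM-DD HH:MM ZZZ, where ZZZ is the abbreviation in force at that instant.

Query: 2022-07-27 07:14 UTC
Rule 4/5 (TAH, -09:30): 2022-02-06 15:44 UTC ≤ query < 2022-07-27 11:39 UTC
7·60 + 14 - 570 = -136 min
-136 = -1·1440 + 1304; 1304 = 21·60 + 44 → 21:44, 2022-07-27 - 1 day = 2022-07-26
→ 2022-07-26 21:44 TAH

2022-07-26 21:44 TAH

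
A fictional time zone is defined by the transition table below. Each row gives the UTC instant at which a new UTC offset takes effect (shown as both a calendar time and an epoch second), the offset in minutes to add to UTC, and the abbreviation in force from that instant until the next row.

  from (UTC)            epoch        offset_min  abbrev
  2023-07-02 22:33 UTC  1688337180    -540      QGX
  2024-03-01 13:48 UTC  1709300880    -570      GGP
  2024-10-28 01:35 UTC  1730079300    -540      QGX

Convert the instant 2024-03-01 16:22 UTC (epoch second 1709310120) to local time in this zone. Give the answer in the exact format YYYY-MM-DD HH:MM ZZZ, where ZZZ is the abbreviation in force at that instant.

2024-03-01 06:52 GGP

Query: 2024-03-01 16:22 UTC
Rule 2/3 (GGP, -09:30): 2024-03-01 13:48 UTC ≤ query < 2024-10-28 01:35 UTC
16·60 + 22 - 570 = 412 min
412 = 0·1440 + 412; 412 = 6·60 + 52 → 06:52, same day
→ 2024-03-01 06:52 GGP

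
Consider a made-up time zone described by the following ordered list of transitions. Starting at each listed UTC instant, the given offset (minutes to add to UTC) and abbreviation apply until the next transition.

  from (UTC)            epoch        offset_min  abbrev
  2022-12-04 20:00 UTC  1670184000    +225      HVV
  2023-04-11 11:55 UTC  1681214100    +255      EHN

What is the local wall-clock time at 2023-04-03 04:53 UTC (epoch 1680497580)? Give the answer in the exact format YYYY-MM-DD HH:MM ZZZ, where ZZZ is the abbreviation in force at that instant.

Query: 2023-04-03 04:53 UTC
Rule 1/2 (HVV, +03:45): 2022-12-04 20:00 UTC ≤ query < 2023-04-11 11:55 UTC
4·60 + 53 + 225 = 518 min
518 = 0·1440 + 518; 518 = 8·60 + 38 → 08:38, same day
→ 2023-04-03 08:38 HVV

2023-04-03 08:38 HVV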